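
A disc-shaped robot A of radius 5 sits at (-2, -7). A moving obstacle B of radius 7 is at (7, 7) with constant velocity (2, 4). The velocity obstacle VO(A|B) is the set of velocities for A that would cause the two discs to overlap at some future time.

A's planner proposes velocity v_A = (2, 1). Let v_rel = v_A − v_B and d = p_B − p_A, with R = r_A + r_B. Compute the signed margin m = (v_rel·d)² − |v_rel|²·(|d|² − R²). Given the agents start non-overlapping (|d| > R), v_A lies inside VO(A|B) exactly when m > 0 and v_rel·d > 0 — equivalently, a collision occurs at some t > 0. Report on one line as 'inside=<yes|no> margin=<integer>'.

d = (9, 14),  |d|² = 277;  R = 5+7 = 12,  c = 277−12² = 133
v_rel = (0, -3),  |v_rel|² = 9;  v_rel·d = (0)·(9) + (-3)·(14) = -42
9·t² + 84·t + 133 = 0  ⇒  m = (-42)² − 9·133 = 567
m = 567 > 0,  v_rel·d = -42 < 0  ⇒  outside

inside=no margin=567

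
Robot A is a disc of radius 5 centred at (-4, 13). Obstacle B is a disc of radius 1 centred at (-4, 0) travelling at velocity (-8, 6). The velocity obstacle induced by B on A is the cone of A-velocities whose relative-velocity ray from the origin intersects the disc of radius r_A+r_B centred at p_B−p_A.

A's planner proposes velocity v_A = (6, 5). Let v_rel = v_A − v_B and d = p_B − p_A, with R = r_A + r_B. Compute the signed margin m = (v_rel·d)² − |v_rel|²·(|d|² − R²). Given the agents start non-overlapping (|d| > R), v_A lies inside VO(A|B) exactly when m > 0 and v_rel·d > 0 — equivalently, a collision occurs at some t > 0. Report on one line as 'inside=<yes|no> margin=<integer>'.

d = (0, -13),  |d|² = 169;  R = 5+1 = 6,  c = 169−6² = 133
v_rel = (14, -1),  |v_rel|² = 197;  v_rel·d = (14)·(0) + (-1)·(-13) = 13
197·t² − 26·t + 133 = 0  ⇒  m = 13² − 197·133 = -26032
m = -26032 < 0,  v_rel·d = 13 > 0  ⇒  outside

inside=no margin=-26032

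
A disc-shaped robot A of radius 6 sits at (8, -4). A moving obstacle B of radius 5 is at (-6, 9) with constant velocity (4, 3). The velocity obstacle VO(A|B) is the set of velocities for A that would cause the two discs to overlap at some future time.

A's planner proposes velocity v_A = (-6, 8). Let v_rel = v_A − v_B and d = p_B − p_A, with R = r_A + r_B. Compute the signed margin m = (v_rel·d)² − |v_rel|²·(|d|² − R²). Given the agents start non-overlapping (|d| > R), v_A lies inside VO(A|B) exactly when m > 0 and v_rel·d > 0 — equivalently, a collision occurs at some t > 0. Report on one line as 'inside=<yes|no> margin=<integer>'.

d = (-14, 13),  |d|² = 365;  R = 6+5 = 11,  c = 365−11² = 244
v_rel = (-10, 5),  |v_rel|² = 125;  v_rel·d = (-10)·(-14) + (5)·(13) = 205
125·t² − 410·t + 244 = 0  ⇒  m = 205² − 125·244 = 11525
m = 11525 > 0,  v_rel·d = 205 > 0  ⇒  inside

inside=yes margin=11525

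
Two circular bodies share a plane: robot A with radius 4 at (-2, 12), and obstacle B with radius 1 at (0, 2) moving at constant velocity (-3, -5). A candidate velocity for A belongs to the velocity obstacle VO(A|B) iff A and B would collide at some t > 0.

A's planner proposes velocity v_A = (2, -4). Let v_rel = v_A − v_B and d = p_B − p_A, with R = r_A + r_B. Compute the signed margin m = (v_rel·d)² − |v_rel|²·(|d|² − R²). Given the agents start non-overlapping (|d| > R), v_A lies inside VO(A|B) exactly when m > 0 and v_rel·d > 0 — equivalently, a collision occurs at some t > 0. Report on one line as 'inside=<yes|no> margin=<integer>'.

d = (2, -10),  |d|² = 104;  R = 4+1 = 5,  c = 104−5² = 79
v_rel = (5, 1),  |v_rel|² = 26;  v_rel·d = (5)·(2) + (1)·(-10) = 0
26·t² − 0·t + 79 = 0  ⇒  m = 0² − 26·79 = -2054
m = -2054 < 0,  v_rel·d = 0 = 0  ⇒  outside

inside=no margin=-2054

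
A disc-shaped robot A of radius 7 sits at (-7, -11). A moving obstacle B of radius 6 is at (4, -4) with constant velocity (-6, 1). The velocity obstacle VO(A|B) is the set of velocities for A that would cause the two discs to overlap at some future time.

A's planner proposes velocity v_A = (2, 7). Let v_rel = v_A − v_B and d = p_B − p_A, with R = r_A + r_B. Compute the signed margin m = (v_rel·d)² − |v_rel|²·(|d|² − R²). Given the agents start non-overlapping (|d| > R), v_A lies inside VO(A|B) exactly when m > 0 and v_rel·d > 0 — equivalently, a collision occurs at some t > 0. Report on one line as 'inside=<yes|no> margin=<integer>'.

d = (11, 7),  |d|² = 170;  R = 7+6 = 13,  c = 170−13² = 1
v_rel = (8, 6),  |v_rel|² = 100;  v_rel·d = (8)·(11) + (6)·(7) = 130
100·t² − 260·t + 1 = 0  ⇒  m = 130² − 100·1 = 16800
m = 16800 > 0,  v_rel·d = 130 > 0  ⇒  inside

inside=yes margin=16800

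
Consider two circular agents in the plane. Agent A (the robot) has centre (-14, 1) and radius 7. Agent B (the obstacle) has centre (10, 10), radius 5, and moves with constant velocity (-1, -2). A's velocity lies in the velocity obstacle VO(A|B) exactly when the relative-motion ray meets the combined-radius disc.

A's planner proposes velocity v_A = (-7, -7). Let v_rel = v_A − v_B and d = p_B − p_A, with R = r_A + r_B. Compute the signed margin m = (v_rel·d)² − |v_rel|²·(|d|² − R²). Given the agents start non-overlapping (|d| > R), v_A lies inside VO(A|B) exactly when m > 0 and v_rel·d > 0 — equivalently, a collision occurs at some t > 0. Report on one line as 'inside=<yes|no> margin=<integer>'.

d = (24, 9),  |d|² = 657;  R = 7+5 = 12,  c = 657−12² = 513
v_rel = (-6, -5),  |v_rel|² = 61;  v_rel·d = (-6)·(24) + (-5)·(9) = -189
61·t² + 378·t + 513 = 0  ⇒  m = (-189)² − 61·513 = 4428
m = 4428 > 0,  v_rel·d = -189 < 0  ⇒  outside

inside=no margin=4428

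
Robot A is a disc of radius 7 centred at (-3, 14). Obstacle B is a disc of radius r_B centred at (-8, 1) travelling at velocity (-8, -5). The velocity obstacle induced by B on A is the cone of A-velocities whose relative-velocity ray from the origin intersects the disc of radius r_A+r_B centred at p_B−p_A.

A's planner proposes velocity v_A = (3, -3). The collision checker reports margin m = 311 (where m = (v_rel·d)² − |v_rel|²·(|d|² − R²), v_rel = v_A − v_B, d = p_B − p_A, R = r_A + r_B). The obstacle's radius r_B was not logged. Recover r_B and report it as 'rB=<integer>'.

m = 311
d = (-5, -13);  v_rel = (11, 2),  |v_rel|² = 125
v_rel×d = (11)·(-13) − (2)·(-5) = -133
since m = R²·125 − (-133)²:  R² = (17689 + 311) / 125 = 144
R = √144 = 12  ⇒  r_B = 12 − 7 = 5

rB=5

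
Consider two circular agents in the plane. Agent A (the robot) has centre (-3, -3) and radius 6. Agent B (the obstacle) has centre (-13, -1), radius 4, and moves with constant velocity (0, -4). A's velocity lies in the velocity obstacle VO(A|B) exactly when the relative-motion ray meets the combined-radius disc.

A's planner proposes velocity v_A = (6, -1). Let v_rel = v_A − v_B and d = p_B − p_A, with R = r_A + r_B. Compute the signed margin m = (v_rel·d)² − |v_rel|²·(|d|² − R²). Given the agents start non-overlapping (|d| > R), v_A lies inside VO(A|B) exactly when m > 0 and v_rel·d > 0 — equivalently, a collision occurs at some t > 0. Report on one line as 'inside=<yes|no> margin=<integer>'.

d = (-10, 2),  |d|² = 104;  R = 6+4 = 10,  c = 104−10² = 4
v_rel = (6, 3),  |v_rel|² = 45;  v_rel·d = (6)·(-10) + (3)·(2) = -54
45·t² + 108·t + 4 = 0  ⇒  m = (-54)² − 45·4 = 2736
m = 2736 > 0,  v_rel·d = -54 < 0  ⇒  outside

inside=no margin=2736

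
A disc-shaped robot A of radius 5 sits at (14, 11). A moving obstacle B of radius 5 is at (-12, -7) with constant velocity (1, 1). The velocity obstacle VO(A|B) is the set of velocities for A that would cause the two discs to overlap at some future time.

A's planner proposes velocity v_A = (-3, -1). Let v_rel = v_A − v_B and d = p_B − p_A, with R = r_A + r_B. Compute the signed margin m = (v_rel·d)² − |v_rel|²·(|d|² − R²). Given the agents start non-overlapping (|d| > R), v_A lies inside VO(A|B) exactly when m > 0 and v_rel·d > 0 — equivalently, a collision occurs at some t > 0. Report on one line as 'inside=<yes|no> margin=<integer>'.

d = (-26, -18),  |d|² = 1000;  R = 5+5 = 10,  c = 1000−10² = 900
v_rel = (-4, -2),  |v_rel|² = 20;  v_rel·d = (-4)·(-26) + (-2)·(-18) = 140
20·t² − 280·t + 900 = 0  ⇒  m = 140² − 20·900 = 1600
m = 1600 > 0,  v_rel·d = 140 > 0  ⇒  inside

inside=yes margin=1600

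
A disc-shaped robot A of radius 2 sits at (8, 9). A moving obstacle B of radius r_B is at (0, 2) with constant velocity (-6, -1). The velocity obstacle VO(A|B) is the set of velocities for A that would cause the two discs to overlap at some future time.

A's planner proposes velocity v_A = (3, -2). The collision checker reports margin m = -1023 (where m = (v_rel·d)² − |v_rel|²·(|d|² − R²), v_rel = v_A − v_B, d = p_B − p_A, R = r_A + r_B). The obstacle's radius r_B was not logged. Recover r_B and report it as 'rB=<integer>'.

m = -1023
d = (-8, -7);  v_rel = (9, -1),  |v_rel|² = 82
v_rel×d = (9)·(-7) − (-1)·(-8) = -71
since m = R²·82 − (-71)²:  R² = (5041 + -1023) / 82 = 49
R = √49 = 7  ⇒  r_B = 7 − 2 = 5

rB=5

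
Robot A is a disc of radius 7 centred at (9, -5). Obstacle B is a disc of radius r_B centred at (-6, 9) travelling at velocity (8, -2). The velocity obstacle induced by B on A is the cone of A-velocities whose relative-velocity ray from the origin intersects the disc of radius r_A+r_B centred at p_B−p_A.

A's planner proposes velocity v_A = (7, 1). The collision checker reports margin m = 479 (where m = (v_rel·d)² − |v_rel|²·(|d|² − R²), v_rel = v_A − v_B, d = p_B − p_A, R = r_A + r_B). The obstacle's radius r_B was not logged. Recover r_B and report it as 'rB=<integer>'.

m = 479
d = (-15, 14);  v_rel = (-1, 3),  |v_rel|² = 10
v_rel×d = (-1)·(14) − (3)·(-15) = 31
since m = R²·10 − 31²:  R² = (961 + 479) / 10 = 144
R = √144 = 12  ⇒  r_B = 12 − 7 = 5

rB=5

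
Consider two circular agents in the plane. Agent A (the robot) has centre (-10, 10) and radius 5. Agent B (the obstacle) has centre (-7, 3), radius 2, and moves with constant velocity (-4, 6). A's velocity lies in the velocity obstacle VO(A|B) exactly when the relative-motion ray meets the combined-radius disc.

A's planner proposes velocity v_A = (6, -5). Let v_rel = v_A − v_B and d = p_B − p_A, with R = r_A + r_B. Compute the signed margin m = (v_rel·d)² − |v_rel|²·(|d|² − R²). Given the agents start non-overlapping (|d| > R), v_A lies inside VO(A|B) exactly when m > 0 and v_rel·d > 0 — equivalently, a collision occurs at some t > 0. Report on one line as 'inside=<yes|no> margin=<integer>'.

d = (3, -7),  |d|² = 58;  R = 5+2 = 7,  c = 58−7² = 9
v_rel = (10, -11),  |v_rel|² = 221;  v_rel·d = (10)·(3) + (-11)·(-7) = 107
221·t² − 214·t + 9 = 0  ⇒  m = 107² − 221·9 = 9460
m = 9460 > 0,  v_rel·d = 107 > 0  ⇒  inside

inside=yes margin=9460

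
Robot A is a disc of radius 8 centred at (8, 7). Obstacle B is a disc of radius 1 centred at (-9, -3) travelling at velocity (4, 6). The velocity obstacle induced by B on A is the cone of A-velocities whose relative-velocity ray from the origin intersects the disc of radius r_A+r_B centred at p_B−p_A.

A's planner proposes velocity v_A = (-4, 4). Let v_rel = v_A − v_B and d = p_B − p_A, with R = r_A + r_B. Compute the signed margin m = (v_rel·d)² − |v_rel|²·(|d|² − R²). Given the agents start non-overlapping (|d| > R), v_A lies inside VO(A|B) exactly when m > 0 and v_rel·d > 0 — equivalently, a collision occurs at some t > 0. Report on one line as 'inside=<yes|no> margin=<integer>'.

d = (-17, -10),  |d|² = 389;  R = 8+1 = 9,  c = 389−9² = 308
v_rel = (-8, -2),  |v_rel|² = 68;  v_rel·d = (-8)·(-17) + (-2)·(-10) = 156
68·t² − 312·t + 308 = 0  ⇒  m = 156² − 68·308 = 3392
m = 3392 > 0,  v_rel·d = 156 > 0  ⇒  inside

inside=yes margin=3392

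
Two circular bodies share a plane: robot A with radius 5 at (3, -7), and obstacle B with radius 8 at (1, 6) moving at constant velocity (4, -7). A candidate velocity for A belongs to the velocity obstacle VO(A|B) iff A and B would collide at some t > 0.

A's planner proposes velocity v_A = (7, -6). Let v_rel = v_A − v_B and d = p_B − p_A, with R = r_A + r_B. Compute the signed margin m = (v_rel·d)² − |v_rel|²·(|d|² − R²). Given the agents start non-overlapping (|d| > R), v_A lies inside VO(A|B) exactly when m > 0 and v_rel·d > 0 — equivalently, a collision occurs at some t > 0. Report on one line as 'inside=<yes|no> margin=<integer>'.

d = (-2, 13),  |d|² = 173;  R = 5+8 = 13,  c = 173−13² = 4
v_rel = (3, 1),  |v_rel|² = 10;  v_rel·d = (3)·(-2) + (1)·(13) = 7
10·t² − 14·t + 4 = 0  ⇒  m = 7² − 10·4 = 9
m = 9 > 0,  v_rel·d = 7 > 0  ⇒  inside

inside=yes margin=9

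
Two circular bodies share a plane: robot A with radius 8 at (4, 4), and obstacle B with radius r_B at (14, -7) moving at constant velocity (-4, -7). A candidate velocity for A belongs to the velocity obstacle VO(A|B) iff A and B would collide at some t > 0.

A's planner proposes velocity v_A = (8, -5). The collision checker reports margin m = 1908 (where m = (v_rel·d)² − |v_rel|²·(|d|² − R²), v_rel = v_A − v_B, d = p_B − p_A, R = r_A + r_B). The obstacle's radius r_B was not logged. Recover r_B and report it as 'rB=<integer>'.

m = 1908
d = (10, -11);  v_rel = (12, 2),  |v_rel|² = 148
v_rel×d = (12)·(-11) − (2)·(10) = -152
since m = R²·148 − (-152)²:  R² = (23104 + 1908) / 148 = 169
R = √169 = 13  ⇒  r_B = 13 − 8 = 5

rB=5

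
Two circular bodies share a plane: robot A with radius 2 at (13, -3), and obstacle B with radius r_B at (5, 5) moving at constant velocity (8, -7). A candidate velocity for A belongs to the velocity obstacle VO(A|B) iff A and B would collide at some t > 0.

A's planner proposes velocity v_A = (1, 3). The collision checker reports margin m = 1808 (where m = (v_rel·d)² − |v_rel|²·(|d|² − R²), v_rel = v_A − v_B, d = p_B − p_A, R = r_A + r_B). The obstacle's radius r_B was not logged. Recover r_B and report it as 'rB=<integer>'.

m = 1808
d = (-8, 8);  v_rel = (-7, 10),  |v_rel|² = 149
v_rel×d = (-7)·(8) − (10)·(-8) = 24
since m = R²·149 − 24²:  R² = (576 + 1808) / 149 = 16
R = √16 = 4  ⇒  r_B = 4 − 2 = 2

rB=2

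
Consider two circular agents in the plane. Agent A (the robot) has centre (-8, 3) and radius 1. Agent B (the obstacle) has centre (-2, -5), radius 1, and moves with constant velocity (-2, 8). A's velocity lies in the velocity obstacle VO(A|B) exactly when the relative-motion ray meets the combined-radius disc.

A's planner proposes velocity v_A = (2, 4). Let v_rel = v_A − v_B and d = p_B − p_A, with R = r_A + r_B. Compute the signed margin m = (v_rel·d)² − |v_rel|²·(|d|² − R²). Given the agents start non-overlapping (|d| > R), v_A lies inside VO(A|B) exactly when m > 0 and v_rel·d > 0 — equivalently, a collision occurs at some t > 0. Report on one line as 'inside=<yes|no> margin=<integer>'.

d = (6, -8),  |d|² = 100;  R = 1+1 = 2,  c = 100−2² = 96
v_rel = (4, -4),  |v_rel|² = 32;  v_rel·d = (4)·(6) + (-4)·(-8) = 56
32·t² − 112·t + 96 = 0  ⇒  m = 56² − 32·96 = 64
m = 64 > 0,  v_rel·d = 56 > 0  ⇒  inside

inside=yes margin=64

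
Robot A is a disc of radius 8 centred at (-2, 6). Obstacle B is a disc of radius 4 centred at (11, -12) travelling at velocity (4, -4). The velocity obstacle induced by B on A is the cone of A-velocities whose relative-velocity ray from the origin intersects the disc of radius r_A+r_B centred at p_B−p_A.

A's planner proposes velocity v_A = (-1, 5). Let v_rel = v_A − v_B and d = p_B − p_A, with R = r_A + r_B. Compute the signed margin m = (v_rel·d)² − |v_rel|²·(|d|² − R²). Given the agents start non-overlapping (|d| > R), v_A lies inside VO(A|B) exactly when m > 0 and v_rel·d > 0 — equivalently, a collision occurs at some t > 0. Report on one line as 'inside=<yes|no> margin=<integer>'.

d = (13, -18),  |d|² = 493;  R = 8+4 = 12,  c = 493−12² = 349
v_rel = (-5, 9),  |v_rel|² = 106;  v_rel·d = (-5)·(13) + (9)·(-18) = -227
106·t² + 454·t + 349 = 0  ⇒  m = (-227)² − 106·349 = 14535
m = 14535 > 0,  v_rel·d = -227 < 0  ⇒  outside

inside=no margin=14535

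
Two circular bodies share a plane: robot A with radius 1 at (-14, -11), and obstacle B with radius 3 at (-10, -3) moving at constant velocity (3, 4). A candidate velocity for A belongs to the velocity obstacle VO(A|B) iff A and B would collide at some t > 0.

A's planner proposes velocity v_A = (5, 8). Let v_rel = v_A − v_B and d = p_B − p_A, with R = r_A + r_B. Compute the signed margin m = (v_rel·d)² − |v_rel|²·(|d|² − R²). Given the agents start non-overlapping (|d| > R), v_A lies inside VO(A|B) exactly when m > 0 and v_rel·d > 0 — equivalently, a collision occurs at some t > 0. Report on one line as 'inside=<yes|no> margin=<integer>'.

d = (4, 8),  |d|² = 80;  R = 1+3 = 4,  c = 80−4² = 64
v_rel = (2, 4),  |v_rel|² = 20;  v_rel·d = (2)·(4) + (4)·(8) = 40
20·t² − 80·t + 64 = 0  ⇒  m = 40² − 20·64 = 320
m = 320 > 0,  v_rel·d = 40 > 0  ⇒  inside

inside=yes margin=320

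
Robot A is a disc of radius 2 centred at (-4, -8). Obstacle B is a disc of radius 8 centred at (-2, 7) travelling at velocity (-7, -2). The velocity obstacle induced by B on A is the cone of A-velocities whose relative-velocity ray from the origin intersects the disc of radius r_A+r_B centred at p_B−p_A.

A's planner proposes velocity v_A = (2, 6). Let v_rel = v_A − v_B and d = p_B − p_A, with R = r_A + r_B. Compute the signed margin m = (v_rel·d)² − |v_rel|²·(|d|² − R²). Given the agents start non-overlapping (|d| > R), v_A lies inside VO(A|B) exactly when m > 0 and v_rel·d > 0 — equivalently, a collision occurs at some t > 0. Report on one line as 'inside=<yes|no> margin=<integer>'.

d = (2, 15),  |d|² = 229;  R = 2+8 = 10,  c = 229−10² = 129
v_rel = (9, 8),  |v_rel|² = 145;  v_rel·d = (9)·(2) + (8)·(15) = 138
145·t² − 276·t + 129 = 0  ⇒  m = 138² − 145·129 = 339
m = 339 > 0,  v_rel·d = 138 > 0  ⇒  inside

inside=yes margin=339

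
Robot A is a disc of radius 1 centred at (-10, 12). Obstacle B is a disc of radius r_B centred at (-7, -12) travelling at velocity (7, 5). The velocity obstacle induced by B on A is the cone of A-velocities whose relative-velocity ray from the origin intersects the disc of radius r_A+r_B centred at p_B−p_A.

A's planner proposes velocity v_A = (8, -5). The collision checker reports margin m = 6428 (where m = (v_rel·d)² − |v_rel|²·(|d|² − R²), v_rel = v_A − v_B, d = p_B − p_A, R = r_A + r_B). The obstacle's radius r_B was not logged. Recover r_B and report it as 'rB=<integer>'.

m = 6428
d = (3, -24);  v_rel = (1, -10),  |v_rel|² = 101
v_rel×d = (1)·(-24) − (-10)·(3) = 6
since m = R²·101 − 6²:  R² = (36 + 6428) / 101 = 64
R = √64 = 8  ⇒  r_B = 8 − 1 = 7

rB=7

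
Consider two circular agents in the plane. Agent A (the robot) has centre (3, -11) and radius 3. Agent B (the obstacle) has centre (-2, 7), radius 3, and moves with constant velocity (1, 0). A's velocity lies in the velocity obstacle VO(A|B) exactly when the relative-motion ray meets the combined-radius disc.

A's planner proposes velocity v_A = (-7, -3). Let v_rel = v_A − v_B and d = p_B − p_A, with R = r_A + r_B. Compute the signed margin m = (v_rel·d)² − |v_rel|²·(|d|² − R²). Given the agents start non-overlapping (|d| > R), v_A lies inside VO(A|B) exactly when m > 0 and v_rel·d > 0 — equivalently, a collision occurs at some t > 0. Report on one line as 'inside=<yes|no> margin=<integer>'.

d = (-5, 18),  |d|² = 349;  R = 3+3 = 6,  c = 349−6² = 313
v_rel = (-8, -3),  |v_rel|² = 73;  v_rel·d = (-8)·(-5) + (-3)·(18) = -14
73·t² + 28·t + 313 = 0  ⇒  m = (-14)² − 73·313 = -22653
m = -22653 < 0,  v_rel·d = -14 < 0  ⇒  outside

inside=no margin=-22653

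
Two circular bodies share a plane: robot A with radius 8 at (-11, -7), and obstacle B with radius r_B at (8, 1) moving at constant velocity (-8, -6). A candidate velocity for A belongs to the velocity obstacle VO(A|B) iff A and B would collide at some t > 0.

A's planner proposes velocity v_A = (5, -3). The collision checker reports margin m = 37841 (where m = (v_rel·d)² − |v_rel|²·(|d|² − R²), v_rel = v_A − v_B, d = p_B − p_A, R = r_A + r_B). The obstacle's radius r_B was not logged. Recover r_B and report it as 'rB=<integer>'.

m = 37841
d = (19, 8);  v_rel = (13, 3),  |v_rel|² = 178
v_rel×d = (13)·(8) − (3)·(19) = 47
since m = R²·178 − 47²:  R² = (2209 + 37841) / 178 = 225
R = √225 = 15  ⇒  r_B = 15 − 8 = 7

rB=7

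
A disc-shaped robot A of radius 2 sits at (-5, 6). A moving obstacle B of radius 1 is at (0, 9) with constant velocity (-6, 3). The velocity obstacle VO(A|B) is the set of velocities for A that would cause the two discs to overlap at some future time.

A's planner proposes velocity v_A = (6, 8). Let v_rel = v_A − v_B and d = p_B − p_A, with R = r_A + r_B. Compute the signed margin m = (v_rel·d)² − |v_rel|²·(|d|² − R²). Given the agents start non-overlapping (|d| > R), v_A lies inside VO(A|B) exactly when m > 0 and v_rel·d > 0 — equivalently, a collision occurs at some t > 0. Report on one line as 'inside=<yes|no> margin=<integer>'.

d = (5, 3),  |d|² = 34;  R = 2+1 = 3,  c = 34−3² = 25
v_rel = (12, 5),  |v_rel|² = 169;  v_rel·d = (12)·(5) + (5)·(3) = 75
169·t² − 150·t + 25 = 0  ⇒  m = 75² − 169·25 = 1400
m = 1400 > 0,  v_rel·d = 75 > 0  ⇒  inside

inside=yes margin=1400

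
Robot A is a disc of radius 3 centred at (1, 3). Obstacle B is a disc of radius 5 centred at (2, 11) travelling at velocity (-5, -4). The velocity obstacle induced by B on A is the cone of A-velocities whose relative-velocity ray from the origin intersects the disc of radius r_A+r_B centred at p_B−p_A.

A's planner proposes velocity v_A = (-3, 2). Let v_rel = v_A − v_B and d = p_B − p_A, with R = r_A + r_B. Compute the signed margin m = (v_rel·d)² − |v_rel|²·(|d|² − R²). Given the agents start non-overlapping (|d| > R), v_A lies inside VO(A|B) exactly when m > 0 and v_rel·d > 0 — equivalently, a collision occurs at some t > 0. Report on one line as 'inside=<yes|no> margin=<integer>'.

d = (1, 8),  |d|² = 65;  R = 3+5 = 8,  c = 65−8² = 1
v_rel = (2, 6),  |v_rel|² = 40;  v_rel·d = (2)·(1) + (6)·(8) = 50
40·t² − 100·t + 1 = 0  ⇒  m = 50² − 40·1 = 2460
m = 2460 > 0,  v_rel·d = 50 > 0  ⇒  inside

inside=yes margin=2460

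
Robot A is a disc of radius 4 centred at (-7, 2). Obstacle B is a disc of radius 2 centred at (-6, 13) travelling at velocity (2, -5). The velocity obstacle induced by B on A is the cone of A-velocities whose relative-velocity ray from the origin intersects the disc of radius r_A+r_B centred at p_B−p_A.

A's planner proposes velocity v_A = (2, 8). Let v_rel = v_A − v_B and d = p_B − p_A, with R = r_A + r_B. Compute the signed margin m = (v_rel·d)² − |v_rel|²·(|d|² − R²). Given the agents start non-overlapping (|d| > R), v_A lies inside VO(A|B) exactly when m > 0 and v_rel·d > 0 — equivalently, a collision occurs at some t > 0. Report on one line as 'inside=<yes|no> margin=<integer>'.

d = (1, 11),  |d|² = 122;  R = 4+2 = 6,  c = 122−6² = 86
v_rel = (0, 13),  |v_rel|² = 169;  v_rel·d = (0)·(1) + (13)·(11) = 143
169·t² − 286·t + 86 = 0  ⇒  m = 143² − 169·86 = 5915
m = 5915 > 0,  v_rel·d = 143 > 0  ⇒  inside

inside=yes margin=5915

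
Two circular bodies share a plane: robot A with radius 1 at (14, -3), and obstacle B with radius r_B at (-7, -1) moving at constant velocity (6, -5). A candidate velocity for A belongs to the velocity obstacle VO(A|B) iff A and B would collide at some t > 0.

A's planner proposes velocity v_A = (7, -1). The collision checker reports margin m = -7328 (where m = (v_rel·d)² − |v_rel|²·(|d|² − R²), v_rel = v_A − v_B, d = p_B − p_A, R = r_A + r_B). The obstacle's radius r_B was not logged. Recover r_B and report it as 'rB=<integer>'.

m = -7328
d = (-21, 2);  v_rel = (1, 4),  |v_rel|² = 17
v_rel×d = (1)·(2) − (4)·(-21) = 86
since m = R²·17 − 86²:  R² = (7396 + -7328) / 17 = 4
R = √4 = 2  ⇒  r_B = 2 − 1 = 1

rB=1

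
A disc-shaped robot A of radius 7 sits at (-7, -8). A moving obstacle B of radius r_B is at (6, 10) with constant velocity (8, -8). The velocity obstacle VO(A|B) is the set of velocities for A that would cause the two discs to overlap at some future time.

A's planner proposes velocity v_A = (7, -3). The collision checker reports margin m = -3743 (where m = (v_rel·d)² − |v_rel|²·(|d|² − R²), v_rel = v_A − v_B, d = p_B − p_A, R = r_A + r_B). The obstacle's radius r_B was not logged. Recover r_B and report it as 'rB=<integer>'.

m = -3743
d = (13, 18);  v_rel = (-1, 5),  |v_rel|² = 26
v_rel×d = (-1)·(18) − (5)·(13) = -83
since m = R²·26 − (-83)²:  R² = (6889 + -3743) / 26 = 121
R = √121 = 11  ⇒  r_B = 11 − 7 = 4

rB=4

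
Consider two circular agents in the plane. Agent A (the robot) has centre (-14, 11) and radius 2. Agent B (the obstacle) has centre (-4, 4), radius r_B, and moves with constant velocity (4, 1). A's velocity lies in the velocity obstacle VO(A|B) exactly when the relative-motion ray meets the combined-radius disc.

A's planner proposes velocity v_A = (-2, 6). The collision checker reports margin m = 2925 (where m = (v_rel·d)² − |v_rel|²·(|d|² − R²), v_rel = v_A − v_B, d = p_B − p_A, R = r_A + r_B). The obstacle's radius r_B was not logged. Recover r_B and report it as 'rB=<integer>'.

m = 2925
d = (10, -7);  v_rel = (-6, 5),  |v_rel|² = 61
v_rel×d = (-6)·(-7) − (5)·(10) = -8
since m = R²·61 − (-8)²:  R² = (64 + 2925) / 61 = 49
R = √49 = 7  ⇒  r_B = 7 − 2 = 5

rB=5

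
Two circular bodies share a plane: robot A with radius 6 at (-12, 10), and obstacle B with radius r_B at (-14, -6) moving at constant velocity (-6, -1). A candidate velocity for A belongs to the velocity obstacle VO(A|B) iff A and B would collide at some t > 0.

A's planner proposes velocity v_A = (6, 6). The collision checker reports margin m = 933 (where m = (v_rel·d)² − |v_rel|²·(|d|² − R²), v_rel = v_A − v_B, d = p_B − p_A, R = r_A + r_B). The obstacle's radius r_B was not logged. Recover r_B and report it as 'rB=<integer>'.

m = 933
d = (-2, -16);  v_rel = (12, 7),  |v_rel|² = 193
v_rel×d = (12)·(-16) − (7)·(-2) = -178
since m = R²·193 − (-178)²:  R² = (31684 + 933) / 193 = 169
R = √169 = 13  ⇒  r_B = 13 − 6 = 7

rB=7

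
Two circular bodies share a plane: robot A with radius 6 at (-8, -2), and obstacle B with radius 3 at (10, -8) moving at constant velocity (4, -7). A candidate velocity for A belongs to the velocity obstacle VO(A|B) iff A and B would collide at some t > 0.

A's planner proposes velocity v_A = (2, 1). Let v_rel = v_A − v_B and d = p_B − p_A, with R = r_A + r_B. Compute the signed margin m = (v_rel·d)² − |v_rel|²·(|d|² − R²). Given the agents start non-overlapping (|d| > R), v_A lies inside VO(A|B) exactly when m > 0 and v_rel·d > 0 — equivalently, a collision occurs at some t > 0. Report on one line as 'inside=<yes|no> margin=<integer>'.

d = (18, -6),  |d|² = 360;  R = 6+3 = 9,  c = 360−9² = 279
v_rel = (-2, 8),  |v_rel|² = 68;  v_rel·d = (-2)·(18) + (8)·(-6) = -84
68·t² + 168·t + 279 = 0  ⇒  m = (-84)² − 68·279 = -11916
m = -11916 < 0,  v_rel·d = -84 < 0  ⇒  outside

inside=no margin=-11916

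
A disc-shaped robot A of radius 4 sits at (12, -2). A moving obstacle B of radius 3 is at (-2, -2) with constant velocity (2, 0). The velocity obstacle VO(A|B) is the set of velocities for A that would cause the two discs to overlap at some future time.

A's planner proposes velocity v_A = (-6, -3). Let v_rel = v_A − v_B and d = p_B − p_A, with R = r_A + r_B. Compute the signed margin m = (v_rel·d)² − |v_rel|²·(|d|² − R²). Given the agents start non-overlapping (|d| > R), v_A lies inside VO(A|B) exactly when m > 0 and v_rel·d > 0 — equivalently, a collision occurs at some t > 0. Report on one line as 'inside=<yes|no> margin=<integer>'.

d = (-14, 0),  |d|² = 196;  R = 4+3 = 7,  c = 196−7² = 147
v_rel = (-8, -3),  |v_rel|² = 73;  v_rel·d = (-8)·(-14) + (-3)·(0) = 112
73·t² − 224·t + 147 = 0  ⇒  m = 112² − 73·147 = 1813
m = 1813 > 0,  v_rel·d = 112 > 0  ⇒  inside

inside=yes margin=1813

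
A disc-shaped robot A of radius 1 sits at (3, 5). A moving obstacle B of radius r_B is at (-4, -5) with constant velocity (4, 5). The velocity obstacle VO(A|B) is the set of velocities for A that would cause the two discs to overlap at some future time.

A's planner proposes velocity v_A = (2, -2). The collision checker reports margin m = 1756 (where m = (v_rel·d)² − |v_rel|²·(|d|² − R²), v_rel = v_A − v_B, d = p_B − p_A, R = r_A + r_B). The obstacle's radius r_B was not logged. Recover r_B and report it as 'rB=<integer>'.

m = 1756
d = (-7, -10);  v_rel = (-2, -7),  |v_rel|² = 53
v_rel×d = (-2)·(-10) − (-7)·(-7) = -29
since m = R²·53 − (-29)²:  R² = (841 + 1756) / 53 = 49
R = √49 = 7  ⇒  r_B = 7 − 1 = 6

rB=6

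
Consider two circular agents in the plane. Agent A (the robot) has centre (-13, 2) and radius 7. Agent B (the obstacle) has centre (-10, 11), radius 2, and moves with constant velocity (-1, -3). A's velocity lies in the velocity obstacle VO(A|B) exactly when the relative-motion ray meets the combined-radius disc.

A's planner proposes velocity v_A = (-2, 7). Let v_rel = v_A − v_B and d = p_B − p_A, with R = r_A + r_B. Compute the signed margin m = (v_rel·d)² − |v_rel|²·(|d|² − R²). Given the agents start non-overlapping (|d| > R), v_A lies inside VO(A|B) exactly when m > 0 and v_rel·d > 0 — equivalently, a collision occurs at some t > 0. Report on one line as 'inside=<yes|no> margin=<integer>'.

d = (3, 9),  |d|² = 90;  R = 7+2 = 9,  c = 90−9² = 9
v_rel = (-1, 10),  |v_rel|² = 101;  v_rel·d = (-1)·(3) + (10)·(9) = 87
101·t² − 174·t + 9 = 0  ⇒  m = 87² − 101·9 = 6660
m = 6660 > 0,  v_rel·d = 87 > 0  ⇒  inside

inside=yes margin=6660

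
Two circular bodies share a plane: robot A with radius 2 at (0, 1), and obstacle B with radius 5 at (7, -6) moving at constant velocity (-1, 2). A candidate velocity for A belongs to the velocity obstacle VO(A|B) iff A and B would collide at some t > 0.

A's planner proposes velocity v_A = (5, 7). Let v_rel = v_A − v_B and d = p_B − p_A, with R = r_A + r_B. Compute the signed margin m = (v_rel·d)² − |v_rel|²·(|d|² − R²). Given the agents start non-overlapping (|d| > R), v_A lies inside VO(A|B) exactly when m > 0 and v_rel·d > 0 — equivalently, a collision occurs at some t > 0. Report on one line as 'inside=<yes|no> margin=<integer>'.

d = (7, -7),  |d|² = 98;  R = 2+5 = 7,  c = 98−7² = 49
v_rel = (6, 5),  |v_rel|² = 61;  v_rel·d = (6)·(7) + (5)·(-7) = 7
61·t² − 14·t + 49 = 0  ⇒  m = 7² − 61·49 = -2940
m = -2940 < 0,  v_rel·d = 7 > 0  ⇒  outside

inside=no margin=-2940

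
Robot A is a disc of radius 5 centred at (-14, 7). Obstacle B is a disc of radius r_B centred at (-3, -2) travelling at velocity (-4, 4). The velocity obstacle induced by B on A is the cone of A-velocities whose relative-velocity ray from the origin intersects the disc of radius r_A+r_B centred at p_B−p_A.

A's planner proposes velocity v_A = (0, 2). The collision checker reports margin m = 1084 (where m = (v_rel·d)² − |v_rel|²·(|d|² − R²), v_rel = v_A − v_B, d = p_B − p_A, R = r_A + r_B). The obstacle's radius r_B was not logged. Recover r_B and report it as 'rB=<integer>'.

m = 1084
d = (11, -9);  v_rel = (4, -2),  |v_rel|² = 20
v_rel×d = (4)·(-9) − (-2)·(11) = -14
since m = R²·20 − (-14)²:  R² = (196 + 1084) / 20 = 64
R = √64 = 8  ⇒  r_B = 8 − 5 = 3

rB=3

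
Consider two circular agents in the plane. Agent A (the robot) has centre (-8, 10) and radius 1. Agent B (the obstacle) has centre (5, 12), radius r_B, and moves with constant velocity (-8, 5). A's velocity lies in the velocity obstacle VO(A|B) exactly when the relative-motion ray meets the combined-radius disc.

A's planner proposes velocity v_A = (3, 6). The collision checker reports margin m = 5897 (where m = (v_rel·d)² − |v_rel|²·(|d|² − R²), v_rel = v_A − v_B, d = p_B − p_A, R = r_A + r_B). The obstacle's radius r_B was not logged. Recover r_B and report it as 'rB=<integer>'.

m = 5897
d = (13, 2);  v_rel = (11, 1),  |v_rel|² = 122
v_rel×d = (11)·(2) − (1)·(13) = 9
since m = R²·122 − 9²:  R² = (81 + 5897) / 122 = 49
R = √49 = 7  ⇒  r_B = 7 − 1 = 6

rB=6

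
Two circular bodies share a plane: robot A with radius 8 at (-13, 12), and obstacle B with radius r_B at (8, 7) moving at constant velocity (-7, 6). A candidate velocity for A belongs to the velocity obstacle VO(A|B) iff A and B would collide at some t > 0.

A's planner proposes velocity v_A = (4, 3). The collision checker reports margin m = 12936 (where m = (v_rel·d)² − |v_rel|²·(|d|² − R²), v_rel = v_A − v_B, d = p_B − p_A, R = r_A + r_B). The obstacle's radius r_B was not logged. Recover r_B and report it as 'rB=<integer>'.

m = 12936
d = (21, -5);  v_rel = (11, -3),  |v_rel|² = 130
v_rel×d = (11)·(-5) − (-3)·(21) = 8
since m = R²·130 − 8²:  R² = (64 + 12936) / 130 = 100
R = √100 = 10  ⇒  r_B = 10 − 8 = 2

rB=2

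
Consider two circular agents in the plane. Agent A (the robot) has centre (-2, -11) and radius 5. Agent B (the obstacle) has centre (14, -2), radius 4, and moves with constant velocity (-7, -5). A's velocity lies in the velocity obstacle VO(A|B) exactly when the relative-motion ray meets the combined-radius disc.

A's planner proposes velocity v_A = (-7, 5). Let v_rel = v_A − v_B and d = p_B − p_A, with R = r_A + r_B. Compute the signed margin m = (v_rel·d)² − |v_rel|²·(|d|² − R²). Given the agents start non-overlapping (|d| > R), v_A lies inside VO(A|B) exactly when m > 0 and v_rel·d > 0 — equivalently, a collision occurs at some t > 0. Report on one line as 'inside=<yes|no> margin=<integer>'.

d = (16, 9),  |d|² = 337;  R = 5+4 = 9,  c = 337−9² = 256
v_rel = (0, 10),  |v_rel|² = 100;  v_rel·d = (0)·(16) + (10)·(9) = 90
100·t² − 180·t + 256 = 0  ⇒  m = 90² − 100·256 = -17500
m = -17500 < 0,  v_rel·d = 90 > 0  ⇒  outside

inside=no margin=-17500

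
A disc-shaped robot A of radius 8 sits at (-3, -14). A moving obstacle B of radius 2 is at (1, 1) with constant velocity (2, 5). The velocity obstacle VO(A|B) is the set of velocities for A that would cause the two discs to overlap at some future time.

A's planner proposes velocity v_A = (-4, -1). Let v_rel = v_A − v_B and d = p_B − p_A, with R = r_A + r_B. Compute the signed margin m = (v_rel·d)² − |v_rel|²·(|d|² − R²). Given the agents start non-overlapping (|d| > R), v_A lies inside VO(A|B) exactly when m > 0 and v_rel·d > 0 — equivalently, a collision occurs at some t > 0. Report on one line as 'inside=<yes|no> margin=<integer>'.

d = (4, 15),  |d|² = 241;  R = 8+2 = 10,  c = 241−10² = 141
v_rel = (-6, -6),  |v_rel|² = 72;  v_rel·d = (-6)·(4) + (-6)·(15) = -114
72·t² + 228·t + 141 = 0  ⇒  m = (-114)² − 72·141 = 2844
m = 2844 > 0,  v_rel·d = -114 < 0  ⇒  outside

inside=no margin=2844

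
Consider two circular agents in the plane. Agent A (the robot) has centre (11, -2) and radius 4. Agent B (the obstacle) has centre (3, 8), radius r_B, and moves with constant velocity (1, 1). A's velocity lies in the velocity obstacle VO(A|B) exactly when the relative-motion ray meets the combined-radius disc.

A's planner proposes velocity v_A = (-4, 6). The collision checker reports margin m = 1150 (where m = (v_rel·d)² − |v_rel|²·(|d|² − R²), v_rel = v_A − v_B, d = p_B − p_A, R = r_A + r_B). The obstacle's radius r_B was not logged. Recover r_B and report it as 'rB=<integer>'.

m = 1150
d = (-8, 10);  v_rel = (-5, 5),  |v_rel|² = 50
v_rel×d = (-5)·(10) − (5)·(-8) = -10
since m = R²·50 − (-10)²:  R² = (100 + 1150) / 50 = 25
R = √25 = 5  ⇒  r_B = 5 − 4 = 1

rB=1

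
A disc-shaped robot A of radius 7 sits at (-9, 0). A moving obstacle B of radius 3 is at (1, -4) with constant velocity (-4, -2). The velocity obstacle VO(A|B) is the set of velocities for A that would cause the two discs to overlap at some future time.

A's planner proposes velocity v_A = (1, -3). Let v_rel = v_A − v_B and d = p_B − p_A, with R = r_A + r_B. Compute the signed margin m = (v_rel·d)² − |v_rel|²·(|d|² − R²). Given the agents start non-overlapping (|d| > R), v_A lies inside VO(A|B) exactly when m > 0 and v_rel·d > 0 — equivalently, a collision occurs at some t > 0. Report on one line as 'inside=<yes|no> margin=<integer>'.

d = (10, -4),  |d|² = 116;  R = 7+3 = 10,  c = 116−10² = 16
v_rel = (5, -1),  |v_rel|² = 26;  v_rel·d = (5)·(10) + (-1)·(-4) = 54
26·t² − 108·t + 16 = 0  ⇒  m = 54² − 26·16 = 2500
m = 2500 > 0,  v_rel·d = 54 > 0  ⇒  inside

inside=yes margin=2500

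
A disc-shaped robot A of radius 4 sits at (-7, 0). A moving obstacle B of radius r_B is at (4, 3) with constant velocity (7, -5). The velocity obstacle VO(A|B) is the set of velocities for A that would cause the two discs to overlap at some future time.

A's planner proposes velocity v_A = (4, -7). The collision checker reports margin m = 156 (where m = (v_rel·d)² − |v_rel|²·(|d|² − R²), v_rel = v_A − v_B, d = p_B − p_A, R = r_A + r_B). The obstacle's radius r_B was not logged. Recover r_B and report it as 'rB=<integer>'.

m = 156
d = (11, 3);  v_rel = (-3, -2),  |v_rel|² = 13
v_rel×d = (-3)·(3) − (-2)·(11) = 13
since m = R²·13 − 13²:  R² = (169 + 156) / 13 = 25
R = √25 = 5  ⇒  r_B = 5 − 4 = 1

rB=1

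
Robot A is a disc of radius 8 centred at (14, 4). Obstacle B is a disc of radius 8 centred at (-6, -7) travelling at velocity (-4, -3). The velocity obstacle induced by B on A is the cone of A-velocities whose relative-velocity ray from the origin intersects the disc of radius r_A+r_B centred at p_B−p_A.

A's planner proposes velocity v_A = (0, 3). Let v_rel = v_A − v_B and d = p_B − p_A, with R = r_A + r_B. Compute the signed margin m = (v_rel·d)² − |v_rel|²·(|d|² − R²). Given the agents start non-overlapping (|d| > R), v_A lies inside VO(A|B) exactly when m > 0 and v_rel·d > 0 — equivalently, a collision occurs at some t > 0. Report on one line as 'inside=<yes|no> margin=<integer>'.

d = (-20, -11),  |d|² = 521;  R = 8+8 = 16,  c = 521−16² = 265
v_rel = (4, 6),  |v_rel|² = 52;  v_rel·d = (4)·(-20) + (6)·(-11) = -146
52·t² + 292·t + 265 = 0  ⇒  m = (-146)² − 52·265 = 7536
m = 7536 > 0,  v_rel·d = -146 < 0  ⇒  outside

inside=no margin=7536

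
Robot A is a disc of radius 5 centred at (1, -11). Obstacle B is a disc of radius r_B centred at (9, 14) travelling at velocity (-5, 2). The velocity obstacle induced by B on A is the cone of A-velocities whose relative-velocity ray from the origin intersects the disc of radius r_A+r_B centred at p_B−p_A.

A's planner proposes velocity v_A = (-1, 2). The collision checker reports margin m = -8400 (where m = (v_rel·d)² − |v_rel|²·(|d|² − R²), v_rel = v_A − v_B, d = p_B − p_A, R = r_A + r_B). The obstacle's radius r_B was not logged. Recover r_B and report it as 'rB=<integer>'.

m = -8400
d = (8, 25);  v_rel = (4, 0),  |v_rel|² = 16
v_rel×d = (4)·(25) − (0)·(8) = 100
since m = R²·16 − 100²:  R² = (10000 + -8400) / 16 = 100
R = √100 = 10  ⇒  r_B = 10 − 5 = 5

rB=5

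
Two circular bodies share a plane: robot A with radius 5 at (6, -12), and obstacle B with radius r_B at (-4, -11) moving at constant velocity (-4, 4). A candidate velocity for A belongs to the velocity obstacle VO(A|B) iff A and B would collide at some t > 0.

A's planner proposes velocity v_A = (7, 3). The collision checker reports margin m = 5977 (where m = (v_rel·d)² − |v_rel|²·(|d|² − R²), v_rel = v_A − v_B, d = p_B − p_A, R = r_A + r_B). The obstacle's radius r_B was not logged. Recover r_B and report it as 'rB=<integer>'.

m = 5977
d = (-10, 1);  v_rel = (11, -1),  |v_rel|² = 122
v_rel×d = (11)·(1) − (-1)·(-10) = 1
since m = R²·122 − 1²:  R² = (1 + 5977) / 122 = 49
R = √49 = 7  ⇒  r_B = 7 − 5 = 2

rB=2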